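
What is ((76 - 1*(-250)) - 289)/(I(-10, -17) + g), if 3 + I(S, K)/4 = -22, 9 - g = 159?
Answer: -37/250 ≈ -0.14800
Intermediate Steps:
g = -150 (g = 9 - 1*159 = 9 - 159 = -150)
I(S, K) = -100 (I(S, K) = -12 + 4*(-22) = -12 - 88 = -100)
((76 - 1*(-250)) - 289)/(I(-10, -17) + g) = ((76 - 1*(-250)) - 289)/(-100 - 150) = ((76 + 250) - 289)/(-250) = (326 - 289)*(-1/250) = 37*(-1/250) = -37/250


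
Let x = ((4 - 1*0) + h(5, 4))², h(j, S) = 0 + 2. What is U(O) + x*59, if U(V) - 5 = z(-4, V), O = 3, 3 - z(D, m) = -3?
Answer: 2135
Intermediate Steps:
z(D, m) = 6 (z(D, m) = 3 - 1*(-3) = 3 + 3 = 6)
U(V) = 11 (U(V) = 5 + 6 = 11)
h(j, S) = 2
x = 36 (x = ((4 - 1*0) + 2)² = ((4 + 0) + 2)² = (4 + 2)² = 6² = 36)
U(O) + x*59 = 11 + 36*59 = 11 + 2124 = 2135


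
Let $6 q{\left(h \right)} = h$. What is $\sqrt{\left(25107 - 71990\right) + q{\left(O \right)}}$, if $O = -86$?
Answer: $\frac{2 i \sqrt{105519}}{3} \approx 216.56 i$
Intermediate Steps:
$q{\left(h \right)} = \frac{h}{6}$
$\sqrt{\left(25107 - 71990\right) + q{\left(O \right)}} = \sqrt{\left(25107 - 71990\right) + \frac{1}{6} \left(-86\right)} = \sqrt{-46883 - \frac{43}{3}} = \sqrt{- \frac{140692}{3}} = \frac{2 i \sqrt{105519}}{3}$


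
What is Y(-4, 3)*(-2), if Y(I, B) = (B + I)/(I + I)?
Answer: -1/4 ≈ -0.25000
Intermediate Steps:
Y(I, B) = (B + I)/(2*I) (Y(I, B) = (B + I)/((2*I)) = (B + I)*(1/(2*I)) = (B + I)/(2*I))
Y(-4, 3)*(-2) = ((1/2)*(3 - 4)/(-4))*(-2) = ((1/2)*(-1/4)*(-1))*(-2) = (1/8)*(-2) = -1/4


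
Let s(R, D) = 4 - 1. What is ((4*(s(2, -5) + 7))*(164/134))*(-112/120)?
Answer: -9184/201 ≈ -45.692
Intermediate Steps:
s(R, D) = 3
((4*(s(2, -5) + 7))*(164/134))*(-112/120) = ((4*(3 + 7))*(164/134))*(-112/120) = ((4*10)*(164*(1/134)))*(-112*1/120) = (40*(82/67))*(-14/15) = (3280/67)*(-14/15) = -9184/201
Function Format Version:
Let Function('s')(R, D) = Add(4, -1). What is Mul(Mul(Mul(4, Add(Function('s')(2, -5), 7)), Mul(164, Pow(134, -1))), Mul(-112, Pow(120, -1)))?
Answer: Rational(-9184, 201) ≈ -45.692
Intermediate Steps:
Function('s')(R, D) = 3
Mul(Mul(Mul(4, Add(Function('s')(2, -5), 7)), Mul(164, Pow(134, -1))), Mul(-112, Pow(120, -1))) = Mul(Mul(Mul(4, Add(3, 7)), Mul(164, Pow(134, -1))), Mul(-112, Pow(120, -1))) = Mul(Mul(Mul(4, 10), Mul(164, Rational(1, 134))), Mul(-112, Rational(1, 120))) = Mul(Mul(40, Rational(82, 67)), Rational(-14, 15)) = Mul(Rational(3280, 67), Rational(-14, 15)) = Rational(-9184, 201)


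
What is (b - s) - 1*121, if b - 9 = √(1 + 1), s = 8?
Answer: -120 + √2 ≈ -118.59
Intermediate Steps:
b = 9 + √2 (b = 9 + √(1 + 1) = 9 + √2 ≈ 10.414)
(b - s) - 1*121 = ((9 + √2) - 1*8) - 1*121 = ((9 + √2) - 8) - 121 = (1 + √2) - 121 = -120 + √2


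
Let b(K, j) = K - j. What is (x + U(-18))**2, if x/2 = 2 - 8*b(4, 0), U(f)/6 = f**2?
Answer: 3549456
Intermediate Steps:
U(f) = 6*f**2
x = -60 (x = 2*(2 - 8*(4 - 1*0)) = 2*(2 - 8*(4 + 0)) = 2*(2 - 8*4) = 2*(2 - 32) = 2*(-30) = -60)
(x + U(-18))**2 = (-60 + 6*(-18)**2)**2 = (-60 + 6*324)**2 = (-60 + 1944)**2 = 1884**2 = 3549456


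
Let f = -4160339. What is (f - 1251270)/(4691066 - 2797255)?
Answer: -5411609/1893811 ≈ -2.8575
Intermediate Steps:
(f - 1251270)/(4691066 - 2797255) = (-4160339 - 1251270)/(4691066 - 2797255) = -5411609/1893811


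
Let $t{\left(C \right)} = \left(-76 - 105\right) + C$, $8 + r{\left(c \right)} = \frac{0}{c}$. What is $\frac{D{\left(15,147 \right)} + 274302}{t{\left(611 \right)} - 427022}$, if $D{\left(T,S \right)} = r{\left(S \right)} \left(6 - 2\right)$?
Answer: $- \frac{137135}{213296} \approx -0.64293$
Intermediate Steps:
$r{\left(c \right)} = -8$ ($r{\left(c \right)} = -8 + \frac{0}{c} = -8 + 0 = -8$)
$t{\left(C \right)} = -181 + C$
$D{\left(T,S \right)} = -32$ ($D{\left(T,S \right)} = - 8 \left(6 - 2\right) = \left(-8\right) 4 = -32$)
$\frac{D{\left(15,147 \right)} + 274302}{t{\left(611 \right)} - 427022} = \frac{-32 + 274302}{\left(-181 + 611\right) - 427022} = \frac{274270}{430 - 427022} = \frac{274270}{-426592} = 274270 \left(- \frac{1}{426592}\right) = - \frac{137135}{213296}$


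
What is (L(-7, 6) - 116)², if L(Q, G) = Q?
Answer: 15129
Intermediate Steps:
(L(-7, 6) - 116)² = (-7 - 116)² = (-123)² = 15129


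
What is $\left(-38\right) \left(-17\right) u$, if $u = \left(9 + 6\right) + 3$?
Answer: $11628$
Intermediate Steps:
$u = 18$ ($u = 15 + 3 = 18$)
$\left(-38\right) \left(-17\right) u = \left(-38\right) \left(-17\right) 18 = 646 \cdot 18 = 11628$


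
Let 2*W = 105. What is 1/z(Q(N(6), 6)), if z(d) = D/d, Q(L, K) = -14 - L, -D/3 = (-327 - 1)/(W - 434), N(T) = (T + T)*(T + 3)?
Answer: 46543/984 ≈ 47.300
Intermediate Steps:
N(T) = 2*T*(3 + T) (N(T) = (2*T)*(3 + T) = 2*T*(3 + T))
W = 105/2 (W = (1/2)*105 = 105/2 ≈ 52.500)
D = -1968/763 (D = -3*(-327 - 1)/(105/2 - 434) = -(-984)/(-763/2) = -(-984)*(-2)/763 = -3*656/763 = -1968/763 ≈ -2.5793)
z(d) = -1968/(763*d)
1/z(Q(N(6), 6)) = 1/(-1968/(763*(-14 - 2*6*(3 + 6)))) = 1/(-1968/(763*(-14 - 2*6*9))) = 1/(-1968/(763*(-14 - 1*108))) = 1/(-1968/(763*(-14 - 108))) = 1/(-1968/763/(-122)) = 1/(-1968/763*(-1/122)) = 1/(984/46543) = 46543/984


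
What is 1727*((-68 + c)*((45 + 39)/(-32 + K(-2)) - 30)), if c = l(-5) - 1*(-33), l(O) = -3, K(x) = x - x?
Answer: 8564193/4 ≈ 2.1410e+6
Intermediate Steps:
K(x) = 0
c = 30 (c = -3 - 1*(-33) = -3 + 33 = 30)
1727*((-68 + c)*((45 + 39)/(-32 + K(-2)) - 30)) = 1727*((-68 + 30)*((45 + 39)/(-32 + 0) - 30)) = 1727*(-38*(84/(-32) - 30)) = 1727*(-38*(84*(-1/32) - 30)) = 1727*(-38*(-21/8 - 30)) = 1727*(-38*(-261/8)) = 1727*(4959/4) = 8564193/4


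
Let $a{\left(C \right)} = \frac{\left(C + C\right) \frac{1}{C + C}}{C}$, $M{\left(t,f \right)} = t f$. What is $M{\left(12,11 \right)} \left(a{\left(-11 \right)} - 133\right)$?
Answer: $-17568$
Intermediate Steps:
$M{\left(t,f \right)} = f t$
$a{\left(C \right)} = \frac{1}{C}$ ($a{\left(C \right)} = \frac{2 C \frac{1}{2 C}}{C} = 1 \frac{1}{C} = \frac{1}{C}$)
$M{\left(12,11 \right)} \left(a{\left(-11 \right)} - 133\right) = 11 \cdot 12 \left(\frac{1}{-11} - 133\right) = 132 \left(- \frac{1}{11} - 133\right) = 132 \left(- \frac{1464}{11}\right) = -17568$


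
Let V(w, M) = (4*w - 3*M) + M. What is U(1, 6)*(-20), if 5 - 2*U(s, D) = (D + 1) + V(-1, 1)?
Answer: -40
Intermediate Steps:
V(w, M) = -2*M + 4*w (V(w, M) = (-3*M + 4*w) + M = -2*M + 4*w)
U(s, D) = 5 - D/2 (U(s, D) = 5/2 - ((D + 1) + (-2*1 + 4*(-1)))/2 = 5/2 - ((1 + D) + (-2 - 4))/2 = 5/2 - ((1 + D) - 6)/2 = 5/2 - (-5 + D)/2 = 5/2 + (5/2 - D/2) = 5 - D/2)
U(1, 6)*(-20) = (5 - ½*6)*(-20) = (5 - 3)*(-20) = 2*(-20) = -40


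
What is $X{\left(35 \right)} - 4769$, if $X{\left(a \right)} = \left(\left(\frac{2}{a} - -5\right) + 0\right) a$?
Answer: $-4592$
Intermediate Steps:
$X{\left(a \right)} = a \left(5 + \frac{2}{a}\right)$ ($X{\left(a \right)} = \left(\left(\frac{2}{a} + 5\right) + 0\right) a = \left(\left(5 + \frac{2}{a}\right) + 0\right) a = \left(5 + \frac{2}{a}\right) a = a \left(5 + \frac{2}{a}\right)$)
$X{\left(35 \right)} - 4769 = \left(2 + 5 \cdot 35\right) - 4769 = \left(2 + 175\right) - 4769 = 177 - 4769 = -4592$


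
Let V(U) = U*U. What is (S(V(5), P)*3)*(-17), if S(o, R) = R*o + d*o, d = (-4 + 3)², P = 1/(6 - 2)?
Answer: -6375/4 ≈ -1593.8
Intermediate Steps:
V(U) = U²
P = ¼ (P = 1/4 = ¼ ≈ 0.25000)
d = 1 (d = (-1)² = 1)
S(o, R) = o + R*o (S(o, R) = R*o + 1*o = R*o + o = o + R*o)
(S(V(5), P)*3)*(-17) = ((5²*(1 + ¼))*3)*(-17) = ((25*(5/4))*3)*(-17) = ((125/4)*3)*(-17) = (375/4)*(-17) = -6375/4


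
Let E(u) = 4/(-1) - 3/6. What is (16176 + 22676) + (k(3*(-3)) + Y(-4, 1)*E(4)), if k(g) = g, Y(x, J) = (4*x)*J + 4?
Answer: 38897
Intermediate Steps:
Y(x, J) = 4 + 4*J*x (Y(x, J) = 4*J*x + 4 = 4 + 4*J*x)
E(u) = -9/2 (E(u) = 4*(-1) - 3*1/6 = -4 - 1/2 = -9/2)
(16176 + 22676) + (k(3*(-3)) + Y(-4, 1)*E(4)) = (16176 + 22676) + (3*(-3) + (4 + 4*1*(-4))*(-9/2)) = 38852 + (-9 + (4 - 16)*(-9/2)) = 38852 + (-9 - 12*(-9/2)) = 38852 + (-9 + 54) = 38852 + 45 = 38897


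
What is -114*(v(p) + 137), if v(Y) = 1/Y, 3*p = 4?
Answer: -31407/2 ≈ -15704.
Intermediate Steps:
p = 4/3 (p = (1/3)*4 = 4/3 ≈ 1.3333)
-114*(v(p) + 137) = -114*(1/(4/3) + 137) = -114*(3/4 + 137) = -114*551/4 = -31407/2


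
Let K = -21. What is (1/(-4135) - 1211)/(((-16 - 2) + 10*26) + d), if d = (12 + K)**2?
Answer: -294558/78565 ≈ -3.7492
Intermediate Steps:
d = 81 (d = (12 - 21)**2 = (-9)**2 = 81)
(1/(-4135) - 1211)/(((-16 - 2) + 10*26) + d) = (1/(-4135) - 1211)/(((-16 - 2) + 10*26) + 81) = (-1/4135 - 1211)/((-18 + 260) + 81) = -5007486/(4135*(242 + 81)) = -5007486/4135/323 = -5007486/4135*1/323 = -294558/78565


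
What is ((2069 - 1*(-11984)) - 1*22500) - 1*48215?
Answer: -56662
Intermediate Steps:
((2069 - 1*(-11984)) - 1*22500) - 1*48215 = ((2069 + 11984) - 22500) - 48215 = (14053 - 22500) - 48215 = -8447 - 48215 = -56662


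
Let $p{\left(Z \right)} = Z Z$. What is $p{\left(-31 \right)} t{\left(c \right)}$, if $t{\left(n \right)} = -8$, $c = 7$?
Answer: $-7688$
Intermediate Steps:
$p{\left(Z \right)} = Z^{2}$
$p{\left(-31 \right)} t{\left(c \right)} = \left(-31\right)^{2} \left(-8\right) = 961 \left(-8\right) = -7688$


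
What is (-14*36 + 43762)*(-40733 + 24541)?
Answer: -700433536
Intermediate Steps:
(-14*36 + 43762)*(-40733 + 24541) = (-504 + 43762)*(-16192) = 43258*(-16192) = -700433536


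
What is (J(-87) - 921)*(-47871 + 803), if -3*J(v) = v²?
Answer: 162102192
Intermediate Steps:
J(v) = -v²/3
(J(-87) - 921)*(-47871 + 803) = (-⅓*(-87)² - 921)*(-47871 + 803) = (-⅓*7569 - 921)*(-47068) = (-2523 - 921)*(-47068) = -3444*(-47068) = 162102192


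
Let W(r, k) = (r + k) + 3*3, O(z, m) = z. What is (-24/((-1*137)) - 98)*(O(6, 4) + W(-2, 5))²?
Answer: -4342248/137 ≈ -31695.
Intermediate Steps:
W(r, k) = 9 + k + r (W(r, k) = (k + r) + 9 = 9 + k + r)
(-24/((-1*137)) - 98)*(O(6, 4) + W(-2, 5))² = (-24/((-1*137)) - 98)*(6 + (9 + 5 - 2))² = (-24/(-137) - 98)*(6 + 12)² = (-24*(-1/137) - 98)*18² = (24/137 - 98)*324 = -13402/137*324 = -4342248/137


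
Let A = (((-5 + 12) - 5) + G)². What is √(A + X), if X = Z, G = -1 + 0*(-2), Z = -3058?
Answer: I*√3057 ≈ 55.29*I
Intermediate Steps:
G = -1 (G = -1 + 0 = -1)
A = 1 (A = (((-5 + 12) - 5) - 1)² = ((7 - 5) - 1)² = (2 - 1)² = 1² = 1)
X = -3058
√(A + X) = √(1 - 3058) = √(-3057) = I*√3057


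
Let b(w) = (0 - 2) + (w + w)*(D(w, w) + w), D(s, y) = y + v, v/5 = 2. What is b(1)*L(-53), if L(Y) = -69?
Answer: -1518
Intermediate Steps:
v = 10 (v = 5*2 = 10)
D(s, y) = 10 + y (D(s, y) = y + 10 = 10 + y)
b(w) = -2 + 2*w*(10 + 2*w) (b(w) = (0 - 2) + (w + w)*((10 + w) + w) = -2 + (2*w)*(10 + 2*w) = -2 + 2*w*(10 + 2*w))
b(1)*L(-53) = (-2 + 4*1**2 + 20*1)*(-69) = (-2 + 4*1 + 20)*(-69) = (-2 + 4 + 20)*(-69) = 22*(-69) = -1518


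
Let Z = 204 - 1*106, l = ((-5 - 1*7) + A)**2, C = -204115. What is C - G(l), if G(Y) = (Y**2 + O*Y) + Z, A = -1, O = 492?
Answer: -315922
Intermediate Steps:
l = 169 (l = ((-5 - 1*7) - 1)**2 = ((-5 - 7) - 1)**2 = (-12 - 1)**2 = (-13)**2 = 169)
Z = 98 (Z = 204 - 106 = 98)
G(Y) = 98 + Y**2 + 492*Y (G(Y) = (Y**2 + 492*Y) + 98 = 98 + Y**2 + 492*Y)
C - G(l) = -204115 - (98 + 169**2 + 492*169) = -204115 - (98 + 28561 + 83148) = -204115 - 1*111807 = -204115 - 111807 = -315922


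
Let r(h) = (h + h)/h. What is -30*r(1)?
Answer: -60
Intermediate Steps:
r(h) = 2 (r(h) = (2*h)/h = 2)
-30*r(1) = -30*2 = -60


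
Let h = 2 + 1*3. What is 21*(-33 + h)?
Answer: -588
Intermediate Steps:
h = 5 (h = 2 + 3 = 5)
21*(-33 + h) = 21*(-33 + 5) = 21*(-28) = -588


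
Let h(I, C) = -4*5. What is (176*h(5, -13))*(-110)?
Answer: 387200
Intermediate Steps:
h(I, C) = -20
(176*h(5, -13))*(-110) = (176*(-20))*(-110) = -3520*(-110) = 387200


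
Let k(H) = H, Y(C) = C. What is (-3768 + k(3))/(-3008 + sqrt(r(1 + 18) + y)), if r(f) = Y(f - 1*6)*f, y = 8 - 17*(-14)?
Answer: 3775040/3015857 + 1255*sqrt(493)/3015857 ≈ 1.2610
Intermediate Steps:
y = 246 (y = 8 + 238 = 246)
r(f) = f*(-6 + f) (r(f) = (f - 1*6)*f = (f - 6)*f = (-6 + f)*f = f*(-6 + f))
(-3768 + k(3))/(-3008 + sqrt(r(1 + 18) + y)) = (-3768 + 3)/(-3008 + sqrt((1 + 18)*(-6 + (1 + 18)) + 246)) = -3765/(-3008 + sqrt(19*(-6 + 19) + 246)) = -3765/(-3008 + sqrt(19*13 + 246)) = -3765/(-3008 + sqrt(247 + 246)) = -3765/(-3008 + sqrt(493))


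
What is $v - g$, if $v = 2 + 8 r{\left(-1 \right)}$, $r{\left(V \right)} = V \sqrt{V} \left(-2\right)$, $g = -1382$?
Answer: $1384 + 16 i \approx 1384.0 + 16.0 i$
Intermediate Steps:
$r{\left(V \right)} = - 2 V^{\frac{3}{2}}$ ($r{\left(V \right)} = V^{\frac{3}{2}} \left(-2\right) = - 2 V^{\frac{3}{2}}$)
$v = 2 + 16 i$ ($v = 2 + 8 \left(- 2 \left(-1\right)^{\frac{3}{2}}\right) = 2 + 8 \left(- 2 \left(- i\right)\right) = 2 + 8 \cdot 2 i = 2 + 16 i \approx 2.0 + 16.0 i$)
$v - g = \left(2 + 16 i\right) - -1382 = \left(2 + 16 i\right) + 1382 = 1384 + 16 i$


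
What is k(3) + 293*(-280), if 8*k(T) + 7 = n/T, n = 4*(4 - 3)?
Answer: -1968977/24 ≈ -82041.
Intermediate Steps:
n = 4 (n = 4*1 = 4)
k(T) = -7/8 + 1/(2*T) (k(T) = -7/8 + (4/T)/8 = -7/8 + 1/(2*T))
k(3) + 293*(-280) = (⅛)*(4 - 7*3)/3 + 293*(-280) = (⅛)*(⅓)*(4 - 21) - 82040 = (⅛)*(⅓)*(-17) - 82040 = -17/24 - 82040 = -1968977/24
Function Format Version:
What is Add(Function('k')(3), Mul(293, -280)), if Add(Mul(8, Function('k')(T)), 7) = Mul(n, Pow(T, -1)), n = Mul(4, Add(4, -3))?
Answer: Rational(-1968977, 24) ≈ -82041.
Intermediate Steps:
n = 4 (n = Mul(4, 1) = 4)
Function('k')(T) = Add(Rational(-7, 8), Mul(Rational(1, 2), Pow(T, -1))) (Function('k')(T) = Add(Rational(-7, 8), Mul(Rational(1, 8), Mul(4, Pow(T, -1)))) = Add(Rational(-7, 8), Mul(Rational(1, 2), Pow(T, -1))))
Add(Function('k')(3), Mul(293, -280)) = Add(Mul(Rational(1, 8), Pow(3, -1), Add(4, Mul(-7, 3))), Mul(293, -280)) = Add(Mul(Rational(1, 8), Rational(1, 3), Add(4, -21)), -82040) = Add(Mul(Rational(1, 8), Rational(1, 3), -17), -82040) = Add(Rational(-17, 24), -82040) = Rational(-1968977, 24)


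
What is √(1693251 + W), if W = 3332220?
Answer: √5025471 ≈ 2241.8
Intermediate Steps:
√(1693251 + W) = √(1693251 + 3332220) = √5025471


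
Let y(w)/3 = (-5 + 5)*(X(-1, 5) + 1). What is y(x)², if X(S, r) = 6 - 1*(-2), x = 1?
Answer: 0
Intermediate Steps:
X(S, r) = 8 (X(S, r) = 6 + 2 = 8)
y(w) = 0 (y(w) = 3*((-5 + 5)*(8 + 1)) = 3*(0*9) = 3*0 = 0)
y(x)² = 0² = 0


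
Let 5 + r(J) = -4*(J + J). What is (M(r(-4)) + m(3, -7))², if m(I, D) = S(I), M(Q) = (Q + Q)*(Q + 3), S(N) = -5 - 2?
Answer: 2601769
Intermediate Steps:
r(J) = -5 - 8*J (r(J) = -5 - 4*(J + J) = -5 - 8*J)
S(N) = -7
M(Q) = 2*Q*(3 + Q) (M(Q) = (2*Q)*(3 + Q) = 2*Q*(3 + Q))
m(I, D) = -7
(M(r(-4)) + m(3, -7))² = (2*(-5 - 8*(-4))*(3 + (-5 - 8*(-4))) - 7)² = (2*(-5 + 32)*(3 + (-5 + 32)) - 7)² = (2*27*(3 + 27) - 7)² = (2*27*30 - 7)² = (1620 - 7)² = 1613² = 2601769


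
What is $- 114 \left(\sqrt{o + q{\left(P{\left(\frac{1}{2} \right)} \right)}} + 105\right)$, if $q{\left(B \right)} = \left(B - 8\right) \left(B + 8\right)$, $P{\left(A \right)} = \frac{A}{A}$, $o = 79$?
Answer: $-12426$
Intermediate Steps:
$P{\left(A \right)} = 1$
$q{\left(B \right)} = \left(-8 + B\right) \left(8 + B\right)$
$- 114 \left(\sqrt{o + q{\left(P{\left(\frac{1}{2} \right)} \right)}} + 105\right) = - 114 \left(\sqrt{79 - \left(64 - 1^{2}\right)} + 105\right) = - 114 \left(\sqrt{79 + \left(-64 + 1\right)} + 105\right) = - 114 \left(\sqrt{79 - 63} + 105\right) = - 114 \left(\sqrt{16} + 105\right) = - 114 \left(4 + 105\right) = \left(-114\right) 109 = -12426$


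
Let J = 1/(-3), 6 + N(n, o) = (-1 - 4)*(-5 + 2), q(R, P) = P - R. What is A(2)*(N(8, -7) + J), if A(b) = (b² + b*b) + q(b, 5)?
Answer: 286/3 ≈ 95.333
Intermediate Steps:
N(n, o) = 9 (N(n, o) = -6 + (-1 - 4)*(-5 + 2) = -6 - 5*(-3) = -6 + 15 = 9)
A(b) = 5 - b + 2*b² (A(b) = (b² + b*b) + (5 - b) = (b² + b²) + (5 - b) = 2*b² + (5 - b) = 5 - b + 2*b²)
J = -⅓ ≈ -0.33333
A(2)*(N(8, -7) + J) = (5 - 1*2 + 2*2²)*(9 - ⅓) = (5 - 2 + 2*4)*(26/3) = (5 - 2 + 8)*(26/3) = 11*(26/3) = 286/3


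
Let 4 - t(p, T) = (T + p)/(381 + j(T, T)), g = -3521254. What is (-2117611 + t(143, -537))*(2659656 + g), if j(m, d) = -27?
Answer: 322940924474716/177 ≈ 1.8245e+12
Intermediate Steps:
t(p, T) = 4 - T/354 - p/354 (t(p, T) = 4 - (T + p)/(381 - 27) = 4 - (T + p)/354 = 4 - (T/354 + p/354) = 4 + (-T/354 - p/354) = 4 - T/354 - p/354)
(-2117611 + t(143, -537))*(2659656 + g) = (-2117611 + (4 - 1/354*(-537) - 1/354*143))*(2659656 - 3521254) = (-2117611 + (4 + 179/118 - 143/354))*(-861598) = (-2117611 + 905/177)*(-861598) = -374816242/177*(-861598) = 322940924474716/177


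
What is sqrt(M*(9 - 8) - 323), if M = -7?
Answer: I*sqrt(330) ≈ 18.166*I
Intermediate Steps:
sqrt(M*(9 - 8) - 323) = sqrt(-7*(9 - 8) - 323) = sqrt(-7*1 - 323) = sqrt(-7 - 323) = sqrt(-330) = I*sqrt(330)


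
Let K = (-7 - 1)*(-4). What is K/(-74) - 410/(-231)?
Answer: 11474/8547 ≈ 1.3425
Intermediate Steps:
K = 32 (K = -8*(-4) = 32)
K/(-74) - 410/(-231) = 32/(-74) - 410/(-231) = 32*(-1/74) - 410*(-1/231) = -16/37 + 410/231 = 11474/8547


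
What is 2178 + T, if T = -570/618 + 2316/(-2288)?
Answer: 128205071/58916 ≈ 2176.1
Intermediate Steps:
T = -113977/58916 (T = -570*1/618 + 2316*(-1/2288) = -95/103 - 579/572 = -113977/58916 ≈ -1.9346)
2178 + T = 2178 - 113977/58916 = 128205071/58916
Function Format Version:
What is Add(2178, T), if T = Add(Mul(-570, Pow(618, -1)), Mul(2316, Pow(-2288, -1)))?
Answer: Rational(128205071, 58916) ≈ 2176.1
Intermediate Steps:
T = Rational(-113977, 58916) (T = Add(Mul(-570, Rational(1, 618)), Mul(2316, Rational(-1, 2288))) = Add(Rational(-95, 103), Rational(-579, 572)) = Rational(-113977, 58916) ≈ -1.9346)
Add(2178, T) = Add(2178, Rational(-113977, 58916)) = Rational(128205071, 58916)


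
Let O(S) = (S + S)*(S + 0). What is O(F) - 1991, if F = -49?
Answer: 2811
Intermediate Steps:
O(S) = 2*S² (O(S) = (2*S)*S = 2*S²)
O(F) - 1991 = 2*(-49)² - 1991 = 2*2401 - 1991 = 4802 - 1991 = 2811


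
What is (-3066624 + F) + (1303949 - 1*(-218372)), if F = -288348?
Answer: -1832651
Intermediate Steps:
(-3066624 + F) + (1303949 - 1*(-218372)) = (-3066624 - 288348) + (1303949 - 1*(-218372)) = -3354972 + (1303949 + 218372) = -3354972 + 1522321 = -1832651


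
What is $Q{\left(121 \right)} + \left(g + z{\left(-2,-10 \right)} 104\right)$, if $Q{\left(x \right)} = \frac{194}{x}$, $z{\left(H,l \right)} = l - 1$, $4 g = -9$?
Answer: $- \frac{554009}{484} \approx -1144.6$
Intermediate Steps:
$g = - \frac{9}{4}$ ($g = \frac{1}{4} \left(-9\right) = - \frac{9}{4} \approx -2.25$)
$z{\left(H,l \right)} = -1 + l$
$Q{\left(121 \right)} + \left(g + z{\left(-2,-10 \right)} 104\right) = \frac{194}{121} + \left(- \frac{9}{4} + \left(-1 - 10\right) 104\right) = 194 \cdot \frac{1}{121} - \frac{4585}{4} = \frac{194}{121} - \frac{4585}{4} = - \frac{554009}{484}$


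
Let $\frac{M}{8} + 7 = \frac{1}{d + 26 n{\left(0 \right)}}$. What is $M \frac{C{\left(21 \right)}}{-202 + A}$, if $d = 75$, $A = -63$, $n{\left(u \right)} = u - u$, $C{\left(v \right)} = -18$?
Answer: $- \frac{25152}{6625} \approx -3.7965$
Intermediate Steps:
$n{\left(u \right)} = 0$
$M = - \frac{4192}{75}$ ($M = -56 + \frac{8}{75 + 26 \cdot 0} = -56 + \frac{8}{75 + 0} = -56 + \frac{8}{75} = - \frac{4192}{75} \approx -55.893$)
$M \frac{C{\left(21 \right)}}{-202 + A} = - \frac{4192 \left(- \frac{18}{-202 - 63}\right)}{75} = - \frac{4192 \left(- \frac{18}{-265}\right)}{75} = - \frac{4192 \left(\left(-18\right) \left(- \frac{1}{265}\right)\right)}{75} = \left(- \frac{4192}{75}\right) \frac{18}{265} = - \frac{25152}{6625}$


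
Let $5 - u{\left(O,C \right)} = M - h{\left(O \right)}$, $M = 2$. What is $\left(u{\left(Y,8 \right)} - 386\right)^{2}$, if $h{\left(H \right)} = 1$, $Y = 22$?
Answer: $145924$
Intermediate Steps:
$u{\left(O,C \right)} = 4$ ($u{\left(O,C \right)} = 5 - \left(2 - 1\right) = 5 - 1 = 4$)
$\left(u{\left(Y,8 \right)} - 386\right)^{2} = \left(4 - 386\right)^{2} = \left(-382\right)^{2} = 145924$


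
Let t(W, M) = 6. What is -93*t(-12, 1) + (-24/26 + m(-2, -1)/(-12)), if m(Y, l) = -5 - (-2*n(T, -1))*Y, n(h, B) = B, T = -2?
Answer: -87179/156 ≈ -558.84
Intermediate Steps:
m(Y, l) = -5 - 2*Y (m(Y, l) = -5 - (-2*(-1))*Y = -5 - 2*Y)
-93*t(-12, 1) + (-24/26 + m(-2, -1)/(-12)) = -93*6 + (-24/26 + (-5 - 2*(-2))/(-12)) = -558 + (-24*1/26 + (-5 + 4)*(-1/12)) = -558 + (-12/13 - 1*(-1/12)) = -558 + (-12/13 + 1/12) = -558 - 131/156 = -87179/156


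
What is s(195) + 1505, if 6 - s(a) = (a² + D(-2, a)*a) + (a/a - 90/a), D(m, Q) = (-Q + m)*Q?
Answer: 96907336/13 ≈ 7.4544e+6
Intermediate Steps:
D(m, Q) = Q*(m - Q) (D(m, Q) = (m - Q)*Q = Q*(m - Q))
s(a) = 5 - a² + 90/a - a²*(-2 - a) (s(a) = 6 - ((a² + (a*(-2 - a))*a) + (a/a - 90/a)) = 6 - ((a² + a²*(-2 - a)) + (1 - 90/a)) = 6 - (1 + a² - 90/a + a²*(-2 - a)) = 6 + (-1 - a² + 90/a - a²*(-2 - a)) = 5 - a² + 90/a - a²*(-2 - a))
s(195) + 1505 = (5 + 195² + 195³ + 90/195) + 1505 = (5 + 38025 + 7414875 + 90*(1/195)) + 1505 = (5 + 38025 + 7414875 + 6/13) + 1505 = 96887771/13 + 1505 = 96907336/13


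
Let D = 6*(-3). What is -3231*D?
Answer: 58158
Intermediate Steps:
D = -18
-3231*D = -3231*(-18) = 58158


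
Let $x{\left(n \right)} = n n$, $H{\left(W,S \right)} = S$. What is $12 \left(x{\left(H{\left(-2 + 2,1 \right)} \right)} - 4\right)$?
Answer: $-36$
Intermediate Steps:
$x{\left(n \right)} = n^{2}$
$12 \left(x{\left(H{\left(-2 + 2,1 \right)} \right)} - 4\right) = 12 \left(1^{2} - 4\right) = 12 \left(1 - 4\right) = 12 \left(-3\right) = -36$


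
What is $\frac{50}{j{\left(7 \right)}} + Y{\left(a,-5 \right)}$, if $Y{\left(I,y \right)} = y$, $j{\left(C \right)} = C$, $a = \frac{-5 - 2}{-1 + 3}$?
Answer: $\frac{15}{7} \approx 2.1429$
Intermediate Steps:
$a = - \frac{7}{2} \approx -3.5$
$\frac{50}{j{\left(7 \right)}} + Y{\left(a,-5 \right)} = \frac{50}{7} - 5 = \frac{15}{7}$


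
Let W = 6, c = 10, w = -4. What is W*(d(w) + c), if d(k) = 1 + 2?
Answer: 78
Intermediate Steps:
d(k) = 3
W*(d(w) + c) = 6*(3 + 10) = 6*13 = 78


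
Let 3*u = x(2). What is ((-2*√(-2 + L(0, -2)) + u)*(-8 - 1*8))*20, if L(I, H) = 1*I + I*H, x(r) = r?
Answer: -640/3 + 640*I*√2 ≈ -213.33 + 905.1*I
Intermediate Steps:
L(I, H) = I + H*I
u = ⅔ (u = (⅓)*2 = ⅔ ≈ 0.66667)
((-2*√(-2 + L(0, -2)) + u)*(-8 - 1*8))*20 = ((-2*√(-2 + 0*(1 - 2)) + ⅔)*(-8 - 1*8))*20 = ((-2*√(-2 + 0*(-1)) + ⅔)*(-8 - 8))*20 = ((-2*√(-2 + 0) + ⅔)*(-16))*20 = ((-2*I*√2 + ⅔)*(-16))*20 = ((⅔ - 2*I*√2)*(-16))*20 = (-32/3 + 32*I*√2)*20 = -640/3 + 640*I*√2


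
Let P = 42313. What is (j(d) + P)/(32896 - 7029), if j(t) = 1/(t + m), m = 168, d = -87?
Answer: 3427354/2095227 ≈ 1.6358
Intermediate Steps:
j(t) = 1/(168 + t) (j(t) = 1/(t + 168) = 1/(168 + t))
(j(d) + P)/(32896 - 7029) = (1/(168 - 87) + 42313)/(32896 - 7029) = (1/81 + 42313)/25867 = (1/81 + 42313)*(1/25867) = (3427354/81)*(1/25867) = 3427354/2095227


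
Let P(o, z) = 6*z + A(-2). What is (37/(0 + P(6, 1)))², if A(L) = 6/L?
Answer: 1369/9 ≈ 152.11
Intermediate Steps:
P(o, z) = -3 + 6*z (P(o, z) = 6*z + 6/(-2) = 6*z + 6*(-½) = 6*z - 3 = -3 + 6*z)
(37/(0 + P(6, 1)))² = (37/(0 + (-3 + 6*1)))² = (37/(0 + (-3 + 6)))² = (37/(0 + 3))² = (37/3)² = 1369/9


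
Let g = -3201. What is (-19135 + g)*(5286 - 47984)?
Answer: 953702528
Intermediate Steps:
(-19135 + g)*(5286 - 47984) = (-19135 - 3201)*(5286 - 47984) = -22336*(-42698) = 953702528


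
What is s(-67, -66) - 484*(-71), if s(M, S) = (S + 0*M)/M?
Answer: 2302454/67 ≈ 34365.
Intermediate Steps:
s(M, S) = S/M (s(M, S) = (S + 0)/M = S/M)
s(-67, -66) - 484*(-71) = -66/(-67) - 484*(-71) = -66*(-1/67) + 34364 = 66/67 + 34364 = 2302454/67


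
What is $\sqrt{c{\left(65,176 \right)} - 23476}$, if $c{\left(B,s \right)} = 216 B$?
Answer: $2 i \sqrt{2359} \approx 97.139 i$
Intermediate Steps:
$\sqrt{c{\left(65,176 \right)} - 23476} = \sqrt{216 \cdot 65 - 23476} = \sqrt{14040 - 23476} = \sqrt{-9436} = 2 i \sqrt{2359}$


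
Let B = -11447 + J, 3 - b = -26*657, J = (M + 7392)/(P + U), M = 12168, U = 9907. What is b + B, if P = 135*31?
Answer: 19867564/3523 ≈ 5639.4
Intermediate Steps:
P = 4185
J = 4890/3523 (J = (12168 + 7392)/(4185 + 9907) = 19560/14092 = 19560*(1/14092) = 4890/3523 ≈ 1.3880)
b = 17085 (b = 3 - (-26)*657 = 3 - 1*(-17082) = 3 + 17082 = 17085)
B = -40322891/3523 (B = -11447 + 4890/3523 = -40322891/3523 ≈ -11446.)
b + B = 17085 - 40322891/3523 = 19867564/3523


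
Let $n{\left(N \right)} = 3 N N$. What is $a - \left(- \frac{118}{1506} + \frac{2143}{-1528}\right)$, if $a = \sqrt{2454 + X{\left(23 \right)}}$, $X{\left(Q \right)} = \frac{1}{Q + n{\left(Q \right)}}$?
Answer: $\frac{1703831}{1150584} + \frac{\sqrt{6361015010}}{1610} \approx 51.019$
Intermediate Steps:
$n{\left(N \right)} = 3 N^{2}$
$X{\left(Q \right)} = \frac{1}{Q + 3 Q^{2}}$
$a = \frac{\sqrt{6361015010}}{1610}$ ($a = \sqrt{2454 + \frac{1}{23 \left(1 + 3 \cdot 23\right)}} = \sqrt{2454 + \frac{1}{23 \left(1 + 69\right)}} = \sqrt{2454 + \frac{1}{23 \cdot 70}} = \sqrt{2454 + \frac{1}{23} \cdot \frac{1}{70}} = \sqrt{2454 + \frac{1}{1610}} = \sqrt{\frac{3950941}{1610}} = \frac{\sqrt{6361015010}}{1610} \approx 49.538$)
$a - \left(- \frac{118}{1506} + \frac{2143}{-1528}\right) = \frac{\sqrt{6361015010}}{1610} - \left(- \frac{118}{1506} + \frac{2143}{-1528}\right) = \frac{\sqrt{6361015010}}{1610} - \left(\left(-118\right) \frac{1}{1506} + 2143 \left(- \frac{1}{1528}\right)\right) = \frac{\sqrt{6361015010}}{1610} - \left(- \frac{59}{753} - \frac{2143}{1528}\right) = \frac{\sqrt{6361015010}}{1610} - - \frac{1703831}{1150584} = \frac{\sqrt{6361015010}}{1610} + \frac{1703831}{1150584} = \frac{1703831}{1150584} + \frac{\sqrt{6361015010}}{1610}$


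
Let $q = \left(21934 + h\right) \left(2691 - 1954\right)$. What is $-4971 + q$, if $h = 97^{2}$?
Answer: $23094820$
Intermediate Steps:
$h = 9409$
$q = 23099791$ ($q = \left(21934 + 9409\right) \left(2691 - 1954\right) = 31343 \cdot 737 = 23099791$)
$-4971 + q = -4971 + 23099791 = 23094820$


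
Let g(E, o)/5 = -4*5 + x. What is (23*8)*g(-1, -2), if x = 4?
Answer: -14720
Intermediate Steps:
g(E, o) = -80 (g(E, o) = 5*(-4*5 + 4) = 5*(-20 + 4) = 5*(-16) = -80)
(23*8)*g(-1, -2) = (23*8)*(-80) = 184*(-80) = -14720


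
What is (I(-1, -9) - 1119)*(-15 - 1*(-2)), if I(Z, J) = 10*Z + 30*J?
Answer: 18187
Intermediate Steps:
(I(-1, -9) - 1119)*(-15 - 1*(-2)) = ((10*(-1) + 30*(-9)) - 1119)*(-15 - 1*(-2)) = ((-10 - 270) - 1119)*(-15 + 2) = (-280 - 1119)*(-13) = -1399*(-13) = 18187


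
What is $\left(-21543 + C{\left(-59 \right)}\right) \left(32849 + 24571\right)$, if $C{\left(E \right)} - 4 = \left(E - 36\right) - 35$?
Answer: $-1244233980$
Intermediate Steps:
$C{\left(E \right)} = -67 + E$ ($C{\left(E \right)} = 4 + \left(\left(E - 36\right) - 35\right) = 4 + \left(\left(-36 + E\right) - 35\right) = 4 + \left(-71 + E\right) = -67 + E$)
$\left(-21543 + C{\left(-59 \right)}\right) \left(32849 + 24571\right) = \left(-21543 - 126\right) \left(32849 + 24571\right) = \left(-21543 - 126\right) 57420 = \left(-21669\right) 57420 = -1244233980$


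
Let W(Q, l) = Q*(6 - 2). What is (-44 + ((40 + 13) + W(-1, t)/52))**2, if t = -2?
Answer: 13456/169 ≈ 79.621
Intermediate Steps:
W(Q, l) = 4*Q (W(Q, l) = Q*4 = 4*Q)
(-44 + ((40 + 13) + W(-1, t)/52))**2 = (-44 + ((40 + 13) + (4*(-1))/52))**2 = (-44 + (53 - 4*1/52))**2 = (-44 + (53 - 1/13))**2 = (-44 + 688/13)**2 = (116/13)**2 = 13456/169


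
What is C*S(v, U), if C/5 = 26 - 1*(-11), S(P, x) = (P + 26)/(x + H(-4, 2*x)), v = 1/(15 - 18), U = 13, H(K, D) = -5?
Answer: 14245/24 ≈ 593.54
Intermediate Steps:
v = -1/3 (v = 1/(-3) = -1/3 ≈ -0.33333)
S(P, x) = (26 + P)/(-5 + x) (S(P, x) = (P + 26)/(x - 5) = (26 + P)/(-5 + x))
C = 185 (C = 5*(26 - 1*(-11)) = 5*(26 + 11) = 5*37 = 185)
C*S(v, U) = 185*((26 - 1/3)/(-5 + 13)) = 185*((77/3)/8) = 185*((1/8)*(77/3)) = 185*(77/24) = 14245/24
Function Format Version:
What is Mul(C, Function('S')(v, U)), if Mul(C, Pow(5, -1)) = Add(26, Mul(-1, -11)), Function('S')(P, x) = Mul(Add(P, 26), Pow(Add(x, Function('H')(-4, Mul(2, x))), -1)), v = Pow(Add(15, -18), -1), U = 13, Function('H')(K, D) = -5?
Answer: Rational(14245, 24) ≈ 593.54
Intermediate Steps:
v = Rational(-1, 3) (v = Pow(-3, -1) = Rational(-1, 3) ≈ -0.33333)
Function('S')(P, x) = Mul(Pow(Add(-5, x), -1), Add(26, P)) (Function('S')(P, x) = Mul(Add(P, 26), Pow(Add(x, -5), -1)) = Mul(Add(26, P), Pow(Add(-5, x), -1)) = Mul(Pow(Add(-5, x), -1), Add(26, P)))
C = 185 (C = Mul(5, Add(26, Mul(-1, -11))) = Mul(5, Add(26, 11)) = Mul(5, 37) = 185)
Mul(C, Function('S')(v, U)) = Mul(185, Mul(Pow(Add(-5, 13), -1), Add(26, Rational(-1, 3)))) = Mul(185, Mul(Pow(8, -1), Rational(77, 3))) = Mul(185, Mul(Rational(1, 8), Rational(77, 3))) = Mul(185, Rational(77, 24)) = Rational(14245, 24)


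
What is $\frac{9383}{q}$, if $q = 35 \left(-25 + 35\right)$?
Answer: $\frac{9383}{350} \approx 26.809$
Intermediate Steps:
$q = 350$ ($q = 35 \cdot 10 = 350$)
$\frac{9383}{q} = \frac{9383}{350}$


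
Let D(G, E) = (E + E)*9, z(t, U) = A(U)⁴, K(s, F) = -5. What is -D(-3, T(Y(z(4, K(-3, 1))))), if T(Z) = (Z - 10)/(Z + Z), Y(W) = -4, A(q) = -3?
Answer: -63/2 ≈ -31.500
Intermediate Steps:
z(t, U) = 81 (z(t, U) = (-3)⁴ = 81)
T(Z) = (-10 + Z)/(2*Z) (T(Z) = (-10 + Z)/((2*Z)) = (-10 + Z)*(1/(2*Z)) = (-10 + Z)/(2*Z))
D(G, E) = 18*E (D(G, E) = (2*E)*9 = 18*E)
-D(-3, T(Y(z(4, K(-3, 1))))) = -18*(½)*(-10 - 4)/(-4) = -18*(½)*(-¼)*(-14) = -18*7/4 = -1*63/2 = -63/2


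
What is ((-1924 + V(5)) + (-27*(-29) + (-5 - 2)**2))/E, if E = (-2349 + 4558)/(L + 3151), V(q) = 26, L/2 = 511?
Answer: -4448418/2209 ≈ -2013.8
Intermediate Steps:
L = 1022 (L = 2*511 = 1022)
E = 2209/4173 (E = (-2349 + 4558)/(1022 + 3151) = 2209/4173 ≈ 0.52936)
((-1924 + V(5)) + (-27*(-29) + (-5 - 2)**2))/E = ((-1924 + 26) + (-27*(-29) + (-5 - 2)**2))/(2209/4173) = (-1898 + (783 + (-7)**2))*(4173/2209) = (-1898 + (783 + 49))*(4173/2209) = (-1898 + 832)*(4173/2209) = -1066*4173/2209 = -4448418/2209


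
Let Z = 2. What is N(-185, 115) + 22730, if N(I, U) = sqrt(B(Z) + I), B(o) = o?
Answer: 22730 + I*sqrt(183) ≈ 22730.0 + 13.528*I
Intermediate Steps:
N(I, U) = sqrt(2 + I)
N(-185, 115) + 22730 = sqrt(2 - 185) + 22730 = sqrt(-183) + 22730 = I*sqrt(183) + 22730 = 22730 + I*sqrt(183)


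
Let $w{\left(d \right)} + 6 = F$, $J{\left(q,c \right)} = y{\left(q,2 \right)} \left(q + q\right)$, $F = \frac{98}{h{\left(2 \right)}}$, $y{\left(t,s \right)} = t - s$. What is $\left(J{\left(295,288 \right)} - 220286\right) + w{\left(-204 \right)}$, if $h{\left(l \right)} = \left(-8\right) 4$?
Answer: $- \frac{758801}{16} \approx -47425.0$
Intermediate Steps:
$h{\left(l \right)} = -32$
$F = - \frac{49}{16}$ ($F = \frac{98}{-32} = 98 \left(- \frac{1}{32}\right) = - \frac{49}{16} \approx -3.0625$)
$J{\left(q,c \right)} = 2 q \left(-2 + q\right)$ ($J{\left(q,c \right)} = \left(q - 2\right) \left(q + q\right) = \left(q - 2\right) 2 q = \left(-2 + q\right) 2 q = 2 q \left(-2 + q\right)$)
$w{\left(d \right)} = - \frac{145}{16}$ ($w{\left(d \right)} = -6 - \frac{49}{16} = - \frac{145}{16}$)
$\left(J{\left(295,288 \right)} - 220286\right) + w{\left(-204 \right)} = \left(2 \cdot 295 \left(-2 + 295\right) - 220286\right) - \frac{145}{16} = \left(2 \cdot 295 \cdot 293 - 220286\right) - \frac{145}{16} = \left(172870 - 220286\right) - \frac{145}{16} = -47416 - \frac{145}{16} = - \frac{758801}{16}$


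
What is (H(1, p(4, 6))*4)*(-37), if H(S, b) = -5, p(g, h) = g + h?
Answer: 740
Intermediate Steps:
(H(1, p(4, 6))*4)*(-37) = -5*4*(-37) = -20*(-37) = 740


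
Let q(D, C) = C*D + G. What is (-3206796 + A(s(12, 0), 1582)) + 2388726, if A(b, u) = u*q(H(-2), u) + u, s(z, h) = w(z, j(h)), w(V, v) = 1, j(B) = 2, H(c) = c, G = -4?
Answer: -5828264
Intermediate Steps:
q(D, C) = -4 + C*D (q(D, C) = C*D - 4 = -4 + C*D)
s(z, h) = 1
A(b, u) = u + u*(-4 - 2*u) (A(b, u) = u*(-4 + u*(-2)) + u = u*(-4 - 2*u) + u = u + u*(-4 - 2*u))
(-3206796 + A(s(12, 0), 1582)) + 2388726 = (-3206796 + 1582*(-3 - 2*1582)) + 2388726 = (-3206796 + 1582*(-3 - 3164)) + 2388726 = (-3206796 + 1582*(-3167)) + 2388726 = (-3206796 - 5010194) + 2388726 = -8216990 + 2388726 = -5828264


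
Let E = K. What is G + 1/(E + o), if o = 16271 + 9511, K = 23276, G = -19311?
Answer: -947359037/49058 ≈ -19311.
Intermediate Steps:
o = 25782
E = 23276
G + 1/(E + o) = -19311 + 1/(23276 + 25782) = -19311 + 1/49058 = -947359037/49058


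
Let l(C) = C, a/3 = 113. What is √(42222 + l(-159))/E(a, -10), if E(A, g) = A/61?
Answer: 61*√42063/339 ≈ 36.905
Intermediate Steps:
a = 339 (a = 3*113 = 339)
E(A, g) = A/61 (E(A, g) = A*(1/61) = A/61)
√(42222 + l(-159))/E(a, -10) = √(42222 - 159)/(((1/61)*339)) = √42063/(339/61) = √42063*(61/339) = 61*√42063/339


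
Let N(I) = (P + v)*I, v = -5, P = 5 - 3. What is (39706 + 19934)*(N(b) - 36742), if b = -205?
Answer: -2154614280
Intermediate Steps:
P = 2
N(I) = -3*I (N(I) = (2 - 5)*I = -3*I)
(39706 + 19934)*(N(b) - 36742) = (39706 + 19934)*(-3*(-205) - 36742) = 59640*(615 - 36742) = 59640*(-36127) = -2154614280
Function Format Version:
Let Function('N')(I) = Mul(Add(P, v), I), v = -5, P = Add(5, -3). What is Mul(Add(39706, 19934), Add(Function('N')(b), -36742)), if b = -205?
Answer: -2154614280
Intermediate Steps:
P = 2
Function('N')(I) = Mul(-3, I) (Function('N')(I) = Mul(Add(2, -5), I) = Mul(-3, I))
Mul(Add(39706, 19934), Add(Function('N')(b), -36742)) = Mul(Add(39706, 19934), Add(Mul(-3, -205), -36742)) = Mul(59640, Add(615, -36742)) = Mul(59640, -36127) = -2154614280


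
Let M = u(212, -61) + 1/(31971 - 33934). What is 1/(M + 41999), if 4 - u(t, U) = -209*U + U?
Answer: 1963/57545344 ≈ 3.4112e-5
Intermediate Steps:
u(t, U) = 4 + 208*U (u(t, U) = 4 - (-209*U + U) = 4 - (-208)*U = 4 + 208*U)
M = -24898693/1963 (M = (4 + 208*(-61)) + 1/(31971 - 33934) = (4 - 12688) + 1/(-1963) = -12684 - 1/1963 = -24898693/1963 ≈ -12684.)
1/(M + 41999) = 1/(-24898693/1963 + 41999) = 1/(57545344/1963) = 1963/57545344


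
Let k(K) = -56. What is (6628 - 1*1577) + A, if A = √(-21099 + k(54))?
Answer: 5051 + I*√21155 ≈ 5051.0 + 145.45*I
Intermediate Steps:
A = I*√21155 (A = √(-21099 - 56) = √(-21155) = I*√21155 ≈ 145.45*I)
(6628 - 1*1577) + A = (6628 - 1*1577) + I*√21155 = (6628 - 1577) + I*√21155 = 5051 + I*√21155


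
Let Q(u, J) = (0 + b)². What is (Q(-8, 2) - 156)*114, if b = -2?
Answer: -17328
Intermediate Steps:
Q(u, J) = 4 (Q(u, J) = (0 - 2)² = (-2)² = 4)
(Q(-8, 2) - 156)*114 = (4 - 156)*114 = -152*114 = -17328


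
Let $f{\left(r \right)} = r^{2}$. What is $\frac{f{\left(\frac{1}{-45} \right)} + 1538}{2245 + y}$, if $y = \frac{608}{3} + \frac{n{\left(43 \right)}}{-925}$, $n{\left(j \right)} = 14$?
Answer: $\frac{115234687}{183390291} \approx 0.62836$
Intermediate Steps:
$y = \frac{562358}{2775}$ ($y = \frac{608}{3} + \frac{14}{-925} = 608 \cdot \frac{1}{3} + 14 \left(- \frac{1}{925}\right) = \frac{608}{3} - \frac{14}{925} = \frac{562358}{2775} \approx 202.65$)
$\frac{f{\left(\frac{1}{-45} \right)} + 1538}{2245 + y} = \frac{\left(\frac{1}{-45}\right)^{2} + 1538}{2245 + \frac{562358}{2775}} = \frac{\left(- \frac{1}{45}\right)^{2} + 1538}{\frac{6792233}{2775}} = \left(\frac{1}{2025} + 1538\right) \frac{2775}{6792233} = \frac{3114451}{2025} \cdot \frac{2775}{6792233} = \frac{115234687}{183390291}$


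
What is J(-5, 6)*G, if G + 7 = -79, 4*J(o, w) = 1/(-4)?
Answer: 43/8 ≈ 5.3750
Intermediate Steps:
J(o, w) = -1/16 (J(o, w) = (¼)/(-4) = (¼)*(-¼) = -1/16)
G = -86 (G = -7 - 79 = -86)
J(-5, 6)*G = -1/16*(-86) = 43/8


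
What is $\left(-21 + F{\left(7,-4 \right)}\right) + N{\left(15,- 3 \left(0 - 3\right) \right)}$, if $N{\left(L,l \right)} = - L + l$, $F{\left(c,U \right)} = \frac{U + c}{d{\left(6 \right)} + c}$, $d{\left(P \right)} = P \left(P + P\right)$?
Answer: $- \frac{2130}{79} \approx -26.962$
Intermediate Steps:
$d{\left(P \right)} = 2 P^{2}$ ($d{\left(P \right)} = P 2 P = 2 P^{2}$)
$F{\left(c,U \right)} = \frac{U + c}{72 + c}$ ($F{\left(c,U \right)} = \frac{U + c}{2 \cdot 6^{2} + c} = \frac{U + c}{2 \cdot 36 + c} = \frac{U + c}{72 + c}$)
$N{\left(L,l \right)} = l - L$
$\left(-21 + F{\left(7,-4 \right)}\right) + N{\left(15,- 3 \left(0 - 3\right) \right)} = \left(-21 + \frac{-4 + 7}{72 + 7}\right) - \left(15 + 3 \left(0 - 3\right)\right) = \left(-21 + \frac{1}{79} \cdot 3\right) - 6 = \left(-21 + \frac{1}{79} \cdot 3\right) + \left(9 - 15\right) = \left(-21 + \frac{3}{79}\right) - 6 = - \frac{1656}{79} - 6 = - \frac{2130}{79}$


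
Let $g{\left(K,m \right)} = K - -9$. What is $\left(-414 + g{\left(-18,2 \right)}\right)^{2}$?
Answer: $178929$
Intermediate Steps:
$g{\left(K,m \right)} = 9 + K$ ($g{\left(K,m \right)} = K + 9 = 9 + K$)
$\left(-414 + g{\left(-18,2 \right)}\right)^{2} = \left(-414 + \left(9 - 18\right)\right)^{2} = \left(-414 - 9\right)^{2} = \left(-423\right)^{2} = 178929$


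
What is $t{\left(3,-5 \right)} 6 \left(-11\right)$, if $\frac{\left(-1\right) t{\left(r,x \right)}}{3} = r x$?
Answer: $-2970$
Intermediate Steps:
$t{\left(r,x \right)} = - 3 r x$
$t{\left(3,-5 \right)} 6 \left(-11\right) = \left(-3\right) 3 \left(-5\right) 6 \left(-11\right) = 45 \cdot 6 \left(-11\right) = 270 \left(-11\right) = -2970$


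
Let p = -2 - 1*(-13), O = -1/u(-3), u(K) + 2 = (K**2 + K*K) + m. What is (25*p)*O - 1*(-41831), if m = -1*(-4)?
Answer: 167269/4 ≈ 41817.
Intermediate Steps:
m = 4
u(K) = 2 + 2*K**2 (u(K) = -2 + ((K**2 + K*K) + 4) = -2 + ((K**2 + K**2) + 4) = -2 + (2*K**2 + 4) = -2 + (4 + 2*K**2) = 2 + 2*K**2)
O = -1/20 (O = -1/(2 + 2*(-3)**2) = -1/(2 + 2*9) = -1/(2 + 18) = -1/20 ≈ -0.050000)
p = 11 (p = -2 + 13 = 11)
(25*p)*O - 1*(-41831) = (25*11)*(-1/20) - 1*(-41831) = 275*(-1/20) + 41831 = -55/4 + 41831 = 167269/4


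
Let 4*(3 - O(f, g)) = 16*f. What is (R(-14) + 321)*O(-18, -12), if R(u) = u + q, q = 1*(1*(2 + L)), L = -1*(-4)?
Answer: 23475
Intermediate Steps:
L = 4
O(f, g) = 3 - 4*f
q = 6 (q = 1*(1*(2 + 4)) = 1*(1*6) = 1*6 = 6)
R(u) = 6 + u (R(u) = u + 6 = 6 + u)
(R(-14) + 321)*O(-18, -12) = ((6 - 14) + 321)*(3 - 4*(-18)) = (-8 + 321)*(3 + 72) = 313*75 = 23475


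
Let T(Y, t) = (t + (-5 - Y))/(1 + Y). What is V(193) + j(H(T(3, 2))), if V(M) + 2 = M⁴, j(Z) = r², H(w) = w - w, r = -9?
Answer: 1387488080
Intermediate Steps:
T(Y, t) = (-5 + t - Y)/(1 + Y)
H(w) = 0
j(Z) = 81 (j(Z) = (-9)² = 81)
V(M) = -2 + M⁴
V(193) + j(H(T(3, 2))) = (-2 + 193⁴) + 81 = (-2 + 1387488001) + 81 = 1387487999 + 81 = 1387488080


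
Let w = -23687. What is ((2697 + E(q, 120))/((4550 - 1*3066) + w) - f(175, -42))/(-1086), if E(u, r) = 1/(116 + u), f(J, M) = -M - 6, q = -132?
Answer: 12832079/385799328 ≈ 0.033261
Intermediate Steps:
f(J, M) = -6 - M
((2697 + E(q, 120))/((4550 - 1*3066) + w) - f(175, -42))/(-1086) = ((2697 + 1/(116 - 132))/((4550 - 1*3066) - 23687) - (-6 - 1*(-42)))/(-1086) = ((2697 + 1/(-16))/((4550 - 3066) - 23687) - (-6 + 42))*(-1/1086) = ((2697 - 1/16)/(1484 - 23687) - 1*36)*(-1/1086) = ((43151/16)/(-22203) - 36)*(-1/1086) = ((43151/16)*(-1/22203) - 36)*(-1/1086) = (-43151/355248 - 36)*(-1/1086) = -12832079/355248*(-1/1086) = 12832079/385799328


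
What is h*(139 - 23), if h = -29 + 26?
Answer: -348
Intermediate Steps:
h = -3
h*(139 - 23) = -3*(139 - 23) = -3*116 = -348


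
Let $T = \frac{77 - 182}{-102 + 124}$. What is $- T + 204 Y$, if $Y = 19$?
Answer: $\frac{85377}{22} \approx 3880.8$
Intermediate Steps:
$T = - \frac{105}{22} \approx -4.7727$
$- T + 204 Y = \left(-1\right) \left(- \frac{105}{22}\right) + 204 \cdot 19 = \frac{105}{22} + 3876 = \frac{85377}{22}$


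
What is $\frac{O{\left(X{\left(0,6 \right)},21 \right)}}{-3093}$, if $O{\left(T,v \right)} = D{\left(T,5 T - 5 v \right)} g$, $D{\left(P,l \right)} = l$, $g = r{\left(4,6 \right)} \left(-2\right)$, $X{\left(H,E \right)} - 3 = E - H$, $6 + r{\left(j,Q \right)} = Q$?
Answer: $0$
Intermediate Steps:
$r{\left(j,Q \right)} = -6 + Q$
$X{\left(H,E \right)} = 3 + E - H$ ($X{\left(H,E \right)} = 3 + \left(E - H\right) = 3 + E - H$)
$g = 0$ ($g = \left(-6 + 6\right) \left(-2\right) = 0 \left(-2\right) = 0$)
$O{\left(T,v \right)} = 0$ ($O{\left(T,v \right)} = \left(5 T - 5 v\right) 0 = \left(- 5 v + 5 T\right) 0 = 0$)
$\frac{O{\left(X{\left(0,6 \right)},21 \right)}}{-3093} = \frac{0}{-3093} = 0 \left(- \frac{1}{3093}\right) = 0$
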